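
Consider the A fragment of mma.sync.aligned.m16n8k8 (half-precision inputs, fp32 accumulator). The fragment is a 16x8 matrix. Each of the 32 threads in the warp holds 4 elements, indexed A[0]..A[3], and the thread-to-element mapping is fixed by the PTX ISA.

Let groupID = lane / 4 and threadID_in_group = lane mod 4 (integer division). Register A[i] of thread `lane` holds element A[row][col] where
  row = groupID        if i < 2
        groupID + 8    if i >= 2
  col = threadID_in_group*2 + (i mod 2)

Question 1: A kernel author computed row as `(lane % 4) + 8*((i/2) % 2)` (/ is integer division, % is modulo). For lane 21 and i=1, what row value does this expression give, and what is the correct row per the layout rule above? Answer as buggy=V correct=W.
`(lane % 4) + 8*((i/2) % 2)`[21,1]->1
21: gid=5,tid=1
[1] (5+0,1*2+1) = (5,3)
row: 1 vs 5

buggy=1 correct=5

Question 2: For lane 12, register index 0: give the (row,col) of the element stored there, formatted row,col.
lane 12: gr=3 (12/4), th=0 (12%4)
i=0: r=3+0=3, c=0*2+0=0

3,0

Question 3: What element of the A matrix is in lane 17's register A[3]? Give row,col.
17: gid=4,tid=1
[3] (4+8,1*2+1) = (12,3)

12,3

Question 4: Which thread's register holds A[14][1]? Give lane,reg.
24,3

r=14->g=6,rb=1  c=1->t=0,b0=1
L=6*4+0=24  i=1*2+1=3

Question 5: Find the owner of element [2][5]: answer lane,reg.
10,1

r=2→G=2,rhi=0  c=5→T=2,p=1
L=2*4+2=10  i=0*2+1=1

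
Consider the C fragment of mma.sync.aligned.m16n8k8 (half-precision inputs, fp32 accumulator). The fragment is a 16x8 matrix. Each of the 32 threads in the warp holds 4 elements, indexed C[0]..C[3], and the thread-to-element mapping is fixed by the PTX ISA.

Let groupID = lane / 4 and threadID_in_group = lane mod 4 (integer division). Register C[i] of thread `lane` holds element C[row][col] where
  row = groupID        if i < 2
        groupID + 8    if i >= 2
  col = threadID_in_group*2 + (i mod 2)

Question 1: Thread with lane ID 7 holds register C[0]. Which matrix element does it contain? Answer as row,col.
lane 7⇒7/4=1, 7 mod 4=3
i=0  r:1+0⇒1  c:2·3+0⇒6

1,6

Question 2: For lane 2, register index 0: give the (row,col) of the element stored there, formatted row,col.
0,4

L=2->gid=2>>2=0, tid=2&3=2
[0]->row 0+0=0  col 2·2+0=4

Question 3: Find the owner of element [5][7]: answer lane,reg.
23,1

r=5⇒gr=5,Rb=0  c=7⇒th=3,odd=1
L=5*4+3=23  i=0*2+1=1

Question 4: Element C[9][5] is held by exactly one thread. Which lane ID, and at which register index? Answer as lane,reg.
r=9->g=1,rb=1  c=5->t=2,b0=1
L=1*4+2=6  i=1*2+1=3

6,3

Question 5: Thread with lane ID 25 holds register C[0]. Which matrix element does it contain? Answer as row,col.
L=25⇒gr=25>>2=6, th=25&3=1
[0]⇒row 6+0=6  col 1·2+0=2

6,2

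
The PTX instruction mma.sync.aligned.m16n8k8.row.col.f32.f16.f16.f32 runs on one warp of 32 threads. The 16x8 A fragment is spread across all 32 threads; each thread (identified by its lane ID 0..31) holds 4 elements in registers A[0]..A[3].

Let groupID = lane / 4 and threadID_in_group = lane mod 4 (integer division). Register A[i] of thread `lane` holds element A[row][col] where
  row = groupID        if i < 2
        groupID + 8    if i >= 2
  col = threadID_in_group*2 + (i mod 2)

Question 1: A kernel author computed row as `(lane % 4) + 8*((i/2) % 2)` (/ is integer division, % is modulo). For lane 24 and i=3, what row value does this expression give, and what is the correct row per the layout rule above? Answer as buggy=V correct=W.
buggy=8 correct=14

`(lane % 4) + 8*((i/2) % 2)`[24,3]->8
lane 24->24/4=6, 24 mod 4=0
i=3  r:6+8->14  c:2·0+1->1
row: 8 vs 14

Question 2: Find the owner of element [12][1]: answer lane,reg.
r=12→G=4,rhi=1  c=1→T=0,p=1
L=4*4+0=16  i=1*2+1=3

16,3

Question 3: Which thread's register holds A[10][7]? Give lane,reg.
r=10→G=2,rhi=1  c=7→T=3,p=1
L=2*4+3=11  i=1*2+1=3

11,3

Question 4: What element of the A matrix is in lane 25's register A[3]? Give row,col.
25: gid=6,tid=1
[3] (6+8,1*2+1) = (14,3)

14,3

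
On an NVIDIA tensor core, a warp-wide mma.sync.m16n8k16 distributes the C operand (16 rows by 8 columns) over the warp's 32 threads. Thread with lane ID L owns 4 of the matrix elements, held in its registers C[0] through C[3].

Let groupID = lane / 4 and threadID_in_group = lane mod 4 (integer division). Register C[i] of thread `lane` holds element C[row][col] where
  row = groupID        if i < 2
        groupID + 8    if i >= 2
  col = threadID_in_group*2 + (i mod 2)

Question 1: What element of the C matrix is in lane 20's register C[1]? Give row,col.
5,1

20: gid=5,tid=0
[1] (5+0,0*2+1) = (5,1)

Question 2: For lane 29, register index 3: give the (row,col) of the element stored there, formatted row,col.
lane 29: gid=7 (29/4), tid=1 (29%4)
i=3: r=7+8=15, c=1*2+1=3

15,3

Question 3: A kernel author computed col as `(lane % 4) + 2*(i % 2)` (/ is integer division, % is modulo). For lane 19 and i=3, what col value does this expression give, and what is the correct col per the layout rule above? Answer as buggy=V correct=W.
buggy=5 correct=7

`(lane % 4) + 2*(i % 2)`[19,3]→5
L=19→G=19>>2=4, T=19&3=3
[3]→row 4+8=12  col 3·2+1=7
col: 5 vs 7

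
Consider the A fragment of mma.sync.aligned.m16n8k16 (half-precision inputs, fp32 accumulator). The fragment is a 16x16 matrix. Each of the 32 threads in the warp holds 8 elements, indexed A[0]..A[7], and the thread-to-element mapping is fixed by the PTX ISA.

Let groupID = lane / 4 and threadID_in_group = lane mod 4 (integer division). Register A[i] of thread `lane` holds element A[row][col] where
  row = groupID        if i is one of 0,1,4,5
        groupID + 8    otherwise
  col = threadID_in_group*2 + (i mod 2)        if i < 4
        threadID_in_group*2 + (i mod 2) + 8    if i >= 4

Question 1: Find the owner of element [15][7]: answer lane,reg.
31,3

r=15⇒gr=7,Rb=1  c=7⇒Cb=0,th=3,odd=1
L=7*4+3=31  i=0*4+1*2+1=3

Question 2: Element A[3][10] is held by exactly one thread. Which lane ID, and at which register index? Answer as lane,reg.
r:3=>grp=3,rB=0  c:10=>cB=1,tig=1,lo=0
L=3*4+1=13  i=1*4+0*2+0=4

13,4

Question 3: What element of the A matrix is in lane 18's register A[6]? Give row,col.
12,12

lane 18: gid=4 (18/4), tid=2 (18%4)
i=6: r=4+8=12, c=2*2+0+8=12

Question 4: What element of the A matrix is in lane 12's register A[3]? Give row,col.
lane 12: G=3 (12/4), T=0 (12%4)
i=3: r=3+8=11, c=0*2+1+0=1

11,1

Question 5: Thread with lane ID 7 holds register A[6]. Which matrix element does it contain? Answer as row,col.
9,14

7: G=1,T=3
[6] (1+8,3*2+0+8) = (9,14)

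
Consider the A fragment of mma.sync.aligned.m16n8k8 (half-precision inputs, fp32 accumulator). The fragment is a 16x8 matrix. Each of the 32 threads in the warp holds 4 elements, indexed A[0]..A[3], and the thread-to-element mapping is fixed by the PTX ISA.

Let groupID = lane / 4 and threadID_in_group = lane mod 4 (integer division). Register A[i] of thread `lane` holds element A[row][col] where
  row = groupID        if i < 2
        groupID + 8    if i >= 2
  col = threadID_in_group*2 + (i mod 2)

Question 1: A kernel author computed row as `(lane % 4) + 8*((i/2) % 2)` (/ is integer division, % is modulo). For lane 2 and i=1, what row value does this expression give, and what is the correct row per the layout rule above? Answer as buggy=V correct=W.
`(lane % 4) + 8*((i/2) % 2)`[2,1]->2
2: gid=0,tid=2
[1] (0+0,2*2+1) = (0,5)
row: 2 vs 0

buggy=2 correct=0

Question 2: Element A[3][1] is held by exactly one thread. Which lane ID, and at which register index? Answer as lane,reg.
12,1

r: 3->gid=3,r8=0  c: 1->tid=0,i&1=1
L=3*4+0=12  i=0*2+1=1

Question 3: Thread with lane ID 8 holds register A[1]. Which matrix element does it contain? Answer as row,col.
lane 8: grp=2 (8/4), tig=0 (8%4)
i=1: r=2+0=2, c=0*2+1=1

2,1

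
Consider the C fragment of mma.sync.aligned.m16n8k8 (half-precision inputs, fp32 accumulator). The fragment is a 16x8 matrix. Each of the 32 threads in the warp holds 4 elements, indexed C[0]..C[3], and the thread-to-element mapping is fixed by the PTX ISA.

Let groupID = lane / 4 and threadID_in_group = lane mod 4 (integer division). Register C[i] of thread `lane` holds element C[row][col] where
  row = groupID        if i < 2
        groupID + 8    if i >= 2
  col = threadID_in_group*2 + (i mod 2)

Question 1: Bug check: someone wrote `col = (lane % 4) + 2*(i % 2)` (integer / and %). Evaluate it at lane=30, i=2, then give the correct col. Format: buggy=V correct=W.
`(lane % 4) + 2*(i % 2)`[30,2]->2
L=30->gid=30>>2=7, tid=30&3=2
[2]->row 7+8=15  col 2·2+0=4
col: 2 vs 4

buggy=2 correct=4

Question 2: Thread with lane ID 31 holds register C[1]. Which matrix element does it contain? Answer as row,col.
lane 31: G=7 (31/4), T=3 (31%4)
i=1: r=7+0=7, c=3*2+1=7

7,7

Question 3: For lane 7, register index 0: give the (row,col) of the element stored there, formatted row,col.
1,6

lane 7: G=1 (7/4), T=3 (7%4)
i=0: r=1+0=1, c=3*2+0=6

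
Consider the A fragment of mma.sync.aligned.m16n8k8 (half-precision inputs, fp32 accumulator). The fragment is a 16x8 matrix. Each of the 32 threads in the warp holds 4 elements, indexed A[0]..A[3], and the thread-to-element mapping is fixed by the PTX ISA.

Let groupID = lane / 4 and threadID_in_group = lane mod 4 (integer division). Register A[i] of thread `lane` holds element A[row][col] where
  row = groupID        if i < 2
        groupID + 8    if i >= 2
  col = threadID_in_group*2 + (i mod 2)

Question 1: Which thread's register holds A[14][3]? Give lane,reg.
25,3

r=14->g=6,rb=1  c=3->t=1,b0=1
L=6*4+1=25  i=1*2+1=3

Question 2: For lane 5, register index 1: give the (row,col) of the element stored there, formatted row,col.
L=5->g=5>>2=1, t=5&3=1
[1]->row 1+0=1  col 1·2+1=3

1,3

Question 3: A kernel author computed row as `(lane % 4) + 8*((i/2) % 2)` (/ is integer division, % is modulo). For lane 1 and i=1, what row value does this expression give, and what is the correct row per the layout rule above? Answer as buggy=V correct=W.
`(lane % 4) + 8*((i/2) % 2)`[1,1]⇒1
lane 1⇒1/4=0, 1 mod 4=1
i=1  r:0+0⇒0  c:2·1+1⇒3
row: 1 vs 0

buggy=1 correct=0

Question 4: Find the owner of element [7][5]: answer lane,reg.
r=7→G=7,rhi=0  c=5→T=2,p=1
L=7*4+2=30  i=0*2+1=1

30,1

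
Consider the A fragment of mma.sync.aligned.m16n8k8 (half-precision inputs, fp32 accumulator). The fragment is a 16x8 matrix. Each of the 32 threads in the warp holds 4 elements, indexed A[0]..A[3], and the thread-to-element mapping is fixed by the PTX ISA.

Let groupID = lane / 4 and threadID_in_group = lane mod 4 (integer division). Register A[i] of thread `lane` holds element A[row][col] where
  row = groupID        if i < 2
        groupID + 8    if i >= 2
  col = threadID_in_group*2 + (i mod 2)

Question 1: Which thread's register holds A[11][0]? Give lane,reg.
r=11⇒gr=3,Rb=1  c=0⇒th=0,odd=0
L=3*4+0=12  i=1*2+0=2

12,2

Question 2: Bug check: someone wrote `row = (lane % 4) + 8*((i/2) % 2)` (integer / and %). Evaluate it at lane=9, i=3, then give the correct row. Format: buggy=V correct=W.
buggy=9 correct=10

`(lane % 4) + 8*((i/2) % 2)`[9,3]->9
lane 9: gid=2 (9/4), tid=1 (9%4)
i=3: r=2+8=10, c=1*2+1=3
row: 9 vs 10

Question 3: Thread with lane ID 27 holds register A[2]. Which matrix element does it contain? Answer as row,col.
14,6

lane 27⇒27/4=6, 27 mod 4=3
i=2  r:6+8⇒14  c:2·3+0⇒6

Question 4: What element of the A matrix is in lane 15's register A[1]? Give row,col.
3,7

lane 15: g=3 (15/4), t=3 (15%4)
i=1: r=3+0=3, c=3*2+1=7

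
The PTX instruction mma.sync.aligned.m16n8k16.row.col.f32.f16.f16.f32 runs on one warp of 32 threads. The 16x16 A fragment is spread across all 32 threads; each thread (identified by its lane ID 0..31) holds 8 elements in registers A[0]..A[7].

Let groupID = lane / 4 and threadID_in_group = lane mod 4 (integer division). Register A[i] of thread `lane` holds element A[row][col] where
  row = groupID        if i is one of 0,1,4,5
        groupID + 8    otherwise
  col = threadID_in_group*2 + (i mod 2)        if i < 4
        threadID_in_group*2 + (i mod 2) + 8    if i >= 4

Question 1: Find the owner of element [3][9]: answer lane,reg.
r=3⇒gr=3,Rb=0  c=9⇒Cb=1,th=0,odd=1
L=3*4+0=12  i=1*4+0*2+1=5

12,5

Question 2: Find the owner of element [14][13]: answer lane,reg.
r:14=>grp=6,rB=1  c:13=>cB=1,tig=2,lo=1
L=6*4+2=26  i=1*4+1*2+1=7

26,7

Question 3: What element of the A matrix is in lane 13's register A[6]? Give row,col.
11,10

lane 13: grp=3 (13/4), tig=1 (13%4)
i=6: r=3+8=11, c=1*2+0+8=10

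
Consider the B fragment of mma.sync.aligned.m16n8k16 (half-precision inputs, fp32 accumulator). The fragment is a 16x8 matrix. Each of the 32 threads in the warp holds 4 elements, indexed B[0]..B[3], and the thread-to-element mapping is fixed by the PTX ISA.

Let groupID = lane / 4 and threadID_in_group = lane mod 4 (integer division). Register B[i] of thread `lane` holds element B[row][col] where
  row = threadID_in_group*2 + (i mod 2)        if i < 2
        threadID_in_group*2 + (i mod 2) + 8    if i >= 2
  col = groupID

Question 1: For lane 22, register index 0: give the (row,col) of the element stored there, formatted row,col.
4,5

lane 22⇒22/4=5, 22 mod 4=2
i=0  r:2·2+0+0⇒4  c:5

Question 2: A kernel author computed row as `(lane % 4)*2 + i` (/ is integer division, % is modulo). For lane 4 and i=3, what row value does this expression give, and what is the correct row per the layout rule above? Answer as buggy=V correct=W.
buggy=3 correct=9

`(lane % 4)*2 + i`[4,3]⇒3
L=4⇒gr=4>>2=1, th=4&3=0
[3]⇒row 0·2+1+8=9  col gr=1
row: 3 vs 9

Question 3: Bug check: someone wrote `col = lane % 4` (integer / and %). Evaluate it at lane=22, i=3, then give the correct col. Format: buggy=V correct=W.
buggy=2 correct=5

`lane % 4`[22,3]->2
lane 22: gid=5 (22/4), tid=2 (22%4)
i=3: r=2*2+1+8=13, c=gid=5
col: 2 vs 5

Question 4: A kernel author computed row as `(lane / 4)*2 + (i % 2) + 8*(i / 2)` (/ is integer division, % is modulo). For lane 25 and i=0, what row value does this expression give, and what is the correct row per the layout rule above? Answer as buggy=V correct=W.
buggy=12 correct=2

`(lane / 4)*2 + (i % 2) + 8*(i / 2)`[25,0]→12
25: G=6,T=1
[0] (1*2+0+0,6) = (2,6)
row: 12 vs 2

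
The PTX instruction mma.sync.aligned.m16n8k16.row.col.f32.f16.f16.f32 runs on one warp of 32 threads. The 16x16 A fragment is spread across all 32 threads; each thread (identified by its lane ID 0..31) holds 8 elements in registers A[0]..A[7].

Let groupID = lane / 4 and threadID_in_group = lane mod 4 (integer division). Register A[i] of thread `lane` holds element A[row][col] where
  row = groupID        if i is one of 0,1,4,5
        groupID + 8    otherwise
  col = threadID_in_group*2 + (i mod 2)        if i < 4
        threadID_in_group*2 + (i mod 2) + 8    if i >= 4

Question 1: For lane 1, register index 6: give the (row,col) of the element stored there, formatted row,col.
8,10

L=1->g=1>>2=0, t=1&3=1
[6]->row 0+8=8  col 1·2+0+8=10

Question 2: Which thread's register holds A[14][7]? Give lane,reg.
27,3

r=14→G=6,rhi=1  c=7→chi=0,T=3,p=1
L=6*4+3=27  i=0*4+1*2+1=3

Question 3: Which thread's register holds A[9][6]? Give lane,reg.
7,2

r:9=>grp=1,rB=1  c:6=>cB=0,tig=3,lo=0
L=1*4+3=7  i=0*4+1*2+0=2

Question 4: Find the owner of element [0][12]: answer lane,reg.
r:0=>grp=0,rB=0  c:12=>cB=1,tig=2,lo=0
L=0*4+2=2  i=1*4+0*2+0=4

2,4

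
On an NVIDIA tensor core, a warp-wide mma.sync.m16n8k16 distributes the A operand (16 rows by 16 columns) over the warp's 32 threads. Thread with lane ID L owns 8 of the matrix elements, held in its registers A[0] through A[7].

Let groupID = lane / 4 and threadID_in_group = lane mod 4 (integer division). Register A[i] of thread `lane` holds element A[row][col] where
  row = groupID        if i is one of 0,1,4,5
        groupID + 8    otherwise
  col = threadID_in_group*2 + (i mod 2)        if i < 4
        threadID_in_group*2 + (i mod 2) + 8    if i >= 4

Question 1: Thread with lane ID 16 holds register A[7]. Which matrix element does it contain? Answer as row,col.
L=16→G=16>>2=4, T=16&3=0
[7]→row 4+8=12  col 0·2+1+8=9

12,9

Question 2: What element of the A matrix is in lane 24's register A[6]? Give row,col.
14,8

24: grp=6,tig=0
[6] (6+8,0*2+0+8) = (14,8)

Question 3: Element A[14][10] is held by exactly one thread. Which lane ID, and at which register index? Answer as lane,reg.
25,6

r: 14->gid=6,r8=1  c: 10->c8=1,tid=1,i&1=0
L=6*4+1=25  i=1*4+1*2+0=6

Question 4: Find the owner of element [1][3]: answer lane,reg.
r:1=>grp=1,rB=0  c:3=>cB=0,tig=1,lo=1
L=1*4+1=5  i=0*4+0*2+1=1

5,1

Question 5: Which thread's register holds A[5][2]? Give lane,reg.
21,0

r=5->g=5,rb=0  c=2->cb=0,t=1,b0=0
L=5*4+1=21  i=0*4+0*2+0=0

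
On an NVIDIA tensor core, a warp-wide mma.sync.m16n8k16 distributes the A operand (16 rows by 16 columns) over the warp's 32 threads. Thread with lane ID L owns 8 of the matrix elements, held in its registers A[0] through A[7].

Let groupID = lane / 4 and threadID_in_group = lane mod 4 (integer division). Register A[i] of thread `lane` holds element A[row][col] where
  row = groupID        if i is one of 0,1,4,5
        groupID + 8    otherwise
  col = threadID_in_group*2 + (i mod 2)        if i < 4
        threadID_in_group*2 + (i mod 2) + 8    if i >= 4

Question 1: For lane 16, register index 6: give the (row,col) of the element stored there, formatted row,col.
L=16⇒gr=16>>2=4, th=16&3=0
[6]⇒row 4+8=12  col 0·2+0+8=8

12,8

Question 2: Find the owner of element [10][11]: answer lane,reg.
9,7

r=10->g=2,rb=1  c=11->cb=1,t=1,b0=1
L=2*4+1=9  i=1*4+1*2+1=7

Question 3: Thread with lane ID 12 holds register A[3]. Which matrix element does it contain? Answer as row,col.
L=12=>grp=12>>2=3, tig=12&3=0
[3]=>row 3+8=11  col 0·2+1+0=1

11,1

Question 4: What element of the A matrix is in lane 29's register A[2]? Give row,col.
15,2

lane 29→29/4=7, 29 mod 4=1
i=2  r:7+8→15  c:2·1+0+0→2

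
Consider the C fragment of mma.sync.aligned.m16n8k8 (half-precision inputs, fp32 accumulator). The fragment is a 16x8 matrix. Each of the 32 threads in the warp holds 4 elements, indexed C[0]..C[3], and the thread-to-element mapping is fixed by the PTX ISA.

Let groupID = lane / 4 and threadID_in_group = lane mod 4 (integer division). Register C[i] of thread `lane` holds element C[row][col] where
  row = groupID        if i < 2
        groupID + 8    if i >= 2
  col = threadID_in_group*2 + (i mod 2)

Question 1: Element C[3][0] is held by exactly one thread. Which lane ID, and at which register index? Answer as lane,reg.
r=3⇒gr=3,Rb=0  c=0⇒th=0,odd=0
L=3*4+0=12  i=0*2+0=0

12,0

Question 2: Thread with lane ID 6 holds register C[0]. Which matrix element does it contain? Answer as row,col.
6: gid=1,tid=2
[0] (1+0,2*2+0) = (1,4)

1,4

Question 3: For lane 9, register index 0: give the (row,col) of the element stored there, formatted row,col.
lane 9->9/4=2, 9 mod 4=1
i=0  r:2+0->2  c:2·1+0->2

2,2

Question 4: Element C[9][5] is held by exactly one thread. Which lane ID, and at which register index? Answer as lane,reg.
r: 9->gid=1,r8=1  c: 5->tid=2,i&1=1
L=1*4+2=6  i=1*2+1=3

6,3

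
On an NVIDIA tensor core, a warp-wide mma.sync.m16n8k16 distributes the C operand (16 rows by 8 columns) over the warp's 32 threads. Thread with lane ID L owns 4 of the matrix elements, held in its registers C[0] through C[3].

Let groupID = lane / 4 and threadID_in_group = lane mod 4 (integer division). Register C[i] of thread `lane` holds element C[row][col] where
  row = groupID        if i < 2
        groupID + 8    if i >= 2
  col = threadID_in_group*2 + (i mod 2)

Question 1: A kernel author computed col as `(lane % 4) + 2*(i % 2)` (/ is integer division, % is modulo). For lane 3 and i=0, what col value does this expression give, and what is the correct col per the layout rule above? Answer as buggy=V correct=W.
buggy=3 correct=6

`(lane % 4) + 2*(i % 2)`[3,0]->3
L=3->gid=3>>2=0, tid=3&3=3
[0]->row 0+0=0  col 3·2+0=6
col: 3 vs 6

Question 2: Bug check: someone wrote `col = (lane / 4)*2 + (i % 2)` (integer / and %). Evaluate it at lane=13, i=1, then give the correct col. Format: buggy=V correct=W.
buggy=7 correct=3

`(lane / 4)*2 + (i % 2)`[13,1]=>7
L=13=>grp=13>>2=3, tig=13&3=1
[1]=>row 3+0=3  col 1·2+1=3
col: 7 vs 3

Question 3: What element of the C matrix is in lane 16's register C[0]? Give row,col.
lane 16=>16/4=4, 16 mod 4=0
i=0  r:4+0=>4  c:2·0+0=>0

4,0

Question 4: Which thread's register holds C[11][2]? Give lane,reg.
13,2

r:11=>grp=3,rB=1  c:2=>tig=1,lo=0
L=3*4+1=13  i=1*2+0=2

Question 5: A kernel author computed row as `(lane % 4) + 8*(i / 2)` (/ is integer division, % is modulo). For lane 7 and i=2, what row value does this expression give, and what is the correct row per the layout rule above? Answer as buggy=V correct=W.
buggy=11 correct=9

`(lane % 4) + 8*(i / 2)`[7,2]→11
lane 7→7/4=1, 7 mod 4=3
i=2  r:1+8→9  c:2·3+0→6
row: 11 vs 9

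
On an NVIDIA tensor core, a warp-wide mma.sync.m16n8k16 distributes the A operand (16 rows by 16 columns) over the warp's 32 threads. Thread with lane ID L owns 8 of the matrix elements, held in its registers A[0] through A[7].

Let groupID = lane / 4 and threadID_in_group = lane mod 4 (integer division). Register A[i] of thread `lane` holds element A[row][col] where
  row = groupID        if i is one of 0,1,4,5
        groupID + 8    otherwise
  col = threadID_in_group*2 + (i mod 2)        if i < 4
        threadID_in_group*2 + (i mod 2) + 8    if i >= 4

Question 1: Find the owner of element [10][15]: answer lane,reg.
r=10->g=2,rb=1  c=15->cb=1,t=3,b0=1
L=2*4+3=11  i=1*4+1*2+1=7

11,7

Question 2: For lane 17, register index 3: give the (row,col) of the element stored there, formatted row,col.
12,3

17: G=4,T=1
[3] (4+8,1*2+1+0) = (12,3)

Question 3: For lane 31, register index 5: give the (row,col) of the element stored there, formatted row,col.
7,15

31: gid=7,tid=3
[5] (7+0,3*2+1+8) = (7,15)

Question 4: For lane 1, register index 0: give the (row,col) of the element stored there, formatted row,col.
0,2

lane 1⇒1/4=0, 1 mod 4=1
i=0  r:0+0⇒0  c:2·1+0+0⇒2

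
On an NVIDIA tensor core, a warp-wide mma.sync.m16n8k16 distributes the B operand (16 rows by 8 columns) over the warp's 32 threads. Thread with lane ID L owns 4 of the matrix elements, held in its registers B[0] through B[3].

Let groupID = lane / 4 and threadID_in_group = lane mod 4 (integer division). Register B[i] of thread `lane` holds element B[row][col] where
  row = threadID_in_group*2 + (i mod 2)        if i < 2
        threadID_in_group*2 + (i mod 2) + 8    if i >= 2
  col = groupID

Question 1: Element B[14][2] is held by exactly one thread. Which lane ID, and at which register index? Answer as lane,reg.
c=2⇒gr=2  r=14⇒Rb=1,th=3,odd=0
L=2*4+3=11  i=1*2+0=2

11,2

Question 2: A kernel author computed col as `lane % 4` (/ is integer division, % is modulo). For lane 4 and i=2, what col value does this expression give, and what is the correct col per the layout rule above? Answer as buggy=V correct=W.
buggy=0 correct=1

`lane % 4`[4,2]=>0
lane 4=>4/4=1, 4 mod 4=0
i=2  r:2·0+0+8=>8  c:1
col: 0 vs 1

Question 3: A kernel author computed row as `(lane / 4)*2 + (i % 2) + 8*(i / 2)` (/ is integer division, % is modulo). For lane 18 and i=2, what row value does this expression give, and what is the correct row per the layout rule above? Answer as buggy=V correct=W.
buggy=16 correct=12

`(lane / 4)*2 + (i % 2) + 8*(i / 2)`[18,2]=>16
18: grp=4,tig=2
[2] (2*2+0+8,4) = (12,4)
row: 16 vs 12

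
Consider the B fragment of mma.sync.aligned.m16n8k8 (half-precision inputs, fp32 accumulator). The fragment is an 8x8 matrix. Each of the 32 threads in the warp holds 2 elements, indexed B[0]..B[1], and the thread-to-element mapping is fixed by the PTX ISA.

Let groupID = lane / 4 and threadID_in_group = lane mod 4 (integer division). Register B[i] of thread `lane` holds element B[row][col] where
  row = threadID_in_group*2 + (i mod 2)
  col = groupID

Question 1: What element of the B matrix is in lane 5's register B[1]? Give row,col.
5: g=1,t=1
[1] (1*2+1,1) = (3,1)

3,1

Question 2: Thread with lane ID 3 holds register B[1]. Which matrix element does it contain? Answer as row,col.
L=3->gid=3>>2=0, tid=3&3=3
[1]->row 3·2+1=7  col gid=0

7,0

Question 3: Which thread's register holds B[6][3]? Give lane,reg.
c=3->g=3  r=6->t=3,b0=0
L=3*4+3=15  i=0=0

15,0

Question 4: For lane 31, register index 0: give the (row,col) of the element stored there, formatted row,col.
6,7

lane 31=>31/4=7, 31 mod 4=3
i=0  r:2·3+0=>6  c:7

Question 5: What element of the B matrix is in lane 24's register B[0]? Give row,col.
0,6

L=24->gid=24>>2=6, tid=24&3=0
[0]->row 0·2+0=0  col gid=6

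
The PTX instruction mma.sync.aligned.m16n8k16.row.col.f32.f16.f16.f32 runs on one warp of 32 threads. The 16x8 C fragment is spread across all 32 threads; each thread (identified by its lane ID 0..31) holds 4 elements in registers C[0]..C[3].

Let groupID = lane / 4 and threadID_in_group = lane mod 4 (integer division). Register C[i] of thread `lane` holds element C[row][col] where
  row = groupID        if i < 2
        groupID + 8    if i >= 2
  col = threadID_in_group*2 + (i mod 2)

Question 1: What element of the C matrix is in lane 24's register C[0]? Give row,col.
6,0

lane 24: G=6 (24/4), T=0 (24%4)
i=0: r=6+0=6, c=0*2+0=0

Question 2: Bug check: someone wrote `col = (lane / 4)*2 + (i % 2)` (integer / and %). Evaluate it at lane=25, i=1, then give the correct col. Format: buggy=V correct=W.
buggy=13 correct=3

`(lane / 4)*2 + (i % 2)`[25,1]→13
25: G=6,T=1
[1] (6+0,1*2+1) = (6,3)
col: 13 vs 3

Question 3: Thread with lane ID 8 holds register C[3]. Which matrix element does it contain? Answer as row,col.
10,1

lane 8->8/4=2, 8 mod 4=0
i=3  r:2+8->10  c:2·0+1->1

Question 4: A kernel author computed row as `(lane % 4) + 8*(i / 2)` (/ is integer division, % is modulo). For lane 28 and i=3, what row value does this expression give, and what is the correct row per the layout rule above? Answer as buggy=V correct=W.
`(lane % 4) + 8*(i / 2)`[28,3]->8
28: gid=7,tid=0
[3] (7+8,0*2+1) = (15,1)
row: 8 vs 15

buggy=8 correct=15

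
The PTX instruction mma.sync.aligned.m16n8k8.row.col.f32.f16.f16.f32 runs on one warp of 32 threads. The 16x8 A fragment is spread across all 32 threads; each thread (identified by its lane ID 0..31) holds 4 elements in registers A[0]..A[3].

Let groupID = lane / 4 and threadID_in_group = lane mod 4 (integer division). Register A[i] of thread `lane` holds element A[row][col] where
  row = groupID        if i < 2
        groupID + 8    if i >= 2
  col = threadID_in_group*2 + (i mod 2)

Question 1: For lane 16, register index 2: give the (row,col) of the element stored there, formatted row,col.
lane 16: gr=4 (16/4), th=0 (16%4)
i=2: r=4+8=12, c=0*2+0=0

12,0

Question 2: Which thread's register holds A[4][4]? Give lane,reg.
18,0

r=4→G=4,rhi=0  c=4→T=2,p=0
L=4*4+2=18  i=0*2+0=0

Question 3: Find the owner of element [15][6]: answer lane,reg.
31,2

r:15=>grp=7,rB=1  c:6=>tig=3,lo=0
L=7*4+3=31  i=1*2+0=2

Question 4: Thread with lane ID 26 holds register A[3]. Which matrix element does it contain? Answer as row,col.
lane 26=>26/4=6, 26 mod 4=2
i=3  r:6+8=>14  c:2·2+1=>5

14,5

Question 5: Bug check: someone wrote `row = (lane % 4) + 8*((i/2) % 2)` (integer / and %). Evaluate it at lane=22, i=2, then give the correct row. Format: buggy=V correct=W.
buggy=10 correct=13

`(lane % 4) + 8*((i/2) % 2)`[22,2]->10
lane 22->22/4=5, 22 mod 4=2
i=2  r:5+8->13  c:2·2+0->4
row: 10 vs 13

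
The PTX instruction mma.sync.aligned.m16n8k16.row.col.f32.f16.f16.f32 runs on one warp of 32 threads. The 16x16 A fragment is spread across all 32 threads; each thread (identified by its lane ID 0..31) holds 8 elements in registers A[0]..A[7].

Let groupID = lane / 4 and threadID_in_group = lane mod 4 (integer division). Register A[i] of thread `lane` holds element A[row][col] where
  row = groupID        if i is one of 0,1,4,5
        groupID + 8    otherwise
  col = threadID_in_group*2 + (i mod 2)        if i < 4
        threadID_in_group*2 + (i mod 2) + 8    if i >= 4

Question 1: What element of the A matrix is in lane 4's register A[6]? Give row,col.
9,8

4: g=1,t=0
[6] (1+8,0*2+0+8) = (9,8)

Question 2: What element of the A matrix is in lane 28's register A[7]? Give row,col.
15,9

lane 28⇒28/4=7, 28 mod 4=0
i=7  r:7+8⇒15  c:2·0+1+8⇒9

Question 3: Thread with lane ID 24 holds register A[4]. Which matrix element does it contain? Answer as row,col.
24: grp=6,tig=0
[4] (6+0,0*2+0+8) = (6,8)

6,8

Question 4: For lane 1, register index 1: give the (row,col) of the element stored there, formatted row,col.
0,3

L=1⇒gr=1>>2=0, th=1&3=1
[1]⇒row 0+0=0  col 1·2+1+0=3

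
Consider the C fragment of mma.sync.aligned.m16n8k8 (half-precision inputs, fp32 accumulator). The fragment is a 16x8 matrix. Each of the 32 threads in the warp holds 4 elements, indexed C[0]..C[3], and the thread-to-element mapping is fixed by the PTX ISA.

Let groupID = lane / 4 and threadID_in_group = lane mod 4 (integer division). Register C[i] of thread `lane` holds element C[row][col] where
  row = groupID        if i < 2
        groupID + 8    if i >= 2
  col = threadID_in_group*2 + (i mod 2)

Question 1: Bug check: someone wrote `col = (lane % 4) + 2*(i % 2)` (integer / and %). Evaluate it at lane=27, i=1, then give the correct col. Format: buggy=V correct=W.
`(lane % 4) + 2*(i % 2)`[27,1]->5
27: gid=6,tid=3
[1] (6+0,3*2+1) = (6,7)
col: 5 vs 7

buggy=5 correct=7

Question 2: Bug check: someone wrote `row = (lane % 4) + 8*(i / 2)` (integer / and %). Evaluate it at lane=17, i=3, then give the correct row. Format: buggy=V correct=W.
`(lane % 4) + 8*(i / 2)`[17,3]=>9
lane 17=>17/4=4, 17 mod 4=1
i=3  r:4+8=>12  c:2·1+1=>3
row: 9 vs 12

buggy=9 correct=12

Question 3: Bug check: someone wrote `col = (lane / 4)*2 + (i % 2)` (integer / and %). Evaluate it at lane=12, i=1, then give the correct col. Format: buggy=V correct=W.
buggy=7 correct=1

`(lane / 4)*2 + (i % 2)`[12,1]→7
lane 12→12/4=3, 12 mod 4=0
i=1  r:3+0→3  c:2·0+1→1
col: 7 vs 1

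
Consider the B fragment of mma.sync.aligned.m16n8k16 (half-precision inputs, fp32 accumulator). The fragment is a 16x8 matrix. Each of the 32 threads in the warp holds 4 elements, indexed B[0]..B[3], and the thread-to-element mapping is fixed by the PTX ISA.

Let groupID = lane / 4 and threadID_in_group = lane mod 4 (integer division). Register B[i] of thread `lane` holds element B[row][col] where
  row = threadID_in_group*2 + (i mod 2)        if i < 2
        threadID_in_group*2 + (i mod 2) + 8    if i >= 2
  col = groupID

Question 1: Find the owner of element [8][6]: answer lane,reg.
c=6→G=6  r=8→rhi=1,T=0,p=0
L=6*4+0=24  i=1*2+0=2

24,2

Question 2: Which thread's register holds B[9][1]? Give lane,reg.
4,3

c=1->g=1  r=9->rb=1,t=0,b0=1
L=1*4+0=4  i=1*2+1=3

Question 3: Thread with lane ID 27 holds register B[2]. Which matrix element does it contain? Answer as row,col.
14,6

L=27=>grp=27>>2=6, tig=27&3=3
[2]=>row 3·2+0+8=14  col grp=6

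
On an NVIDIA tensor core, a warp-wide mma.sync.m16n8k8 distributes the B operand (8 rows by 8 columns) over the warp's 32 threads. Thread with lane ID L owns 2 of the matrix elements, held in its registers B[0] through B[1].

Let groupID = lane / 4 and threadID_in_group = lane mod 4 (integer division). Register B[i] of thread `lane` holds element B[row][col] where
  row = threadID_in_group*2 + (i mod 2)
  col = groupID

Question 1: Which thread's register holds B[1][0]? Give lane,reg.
0,1

c=0->g=0  r=1->t=0,b0=1
L=0*4+0=0  i=1=1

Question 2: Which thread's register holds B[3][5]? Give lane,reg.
21,1

c:5=>grp=5  r:3=>tig=1,lo=1
L=5*4+1=21  i=1=1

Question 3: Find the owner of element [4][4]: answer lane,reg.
c=4->g=4  r=4->t=2,b0=0
L=4*4+2=18  i=0=0

18,0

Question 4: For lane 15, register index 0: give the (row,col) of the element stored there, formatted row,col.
lane 15=>15/4=3, 15 mod 4=3
i=0  r:2·3+0=>6  c:3

6,3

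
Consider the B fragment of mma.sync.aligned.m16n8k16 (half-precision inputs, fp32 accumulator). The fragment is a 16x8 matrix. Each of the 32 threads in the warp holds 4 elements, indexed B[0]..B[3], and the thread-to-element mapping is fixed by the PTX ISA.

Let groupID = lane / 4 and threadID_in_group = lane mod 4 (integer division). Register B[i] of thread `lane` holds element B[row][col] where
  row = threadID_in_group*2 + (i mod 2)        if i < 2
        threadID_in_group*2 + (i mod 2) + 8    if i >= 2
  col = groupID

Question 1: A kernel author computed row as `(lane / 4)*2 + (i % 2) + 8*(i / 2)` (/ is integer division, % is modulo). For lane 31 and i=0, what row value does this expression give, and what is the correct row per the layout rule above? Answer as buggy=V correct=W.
`(lane / 4)*2 + (i % 2) + 8*(i / 2)`[31,0]→14
lane 31→31/4=7, 31 mod 4=3
i=0  r:2·3+0+0→6  c:7
row: 14 vs 6

buggy=14 correct=6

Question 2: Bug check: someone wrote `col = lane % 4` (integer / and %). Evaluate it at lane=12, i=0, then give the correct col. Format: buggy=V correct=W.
buggy=0 correct=3

`lane % 4`[12,0]⇒0
lane 12⇒12/4=3, 12 mod 4=0
i=0  r:2·0+0+0⇒0  c:3
col: 0 vs 3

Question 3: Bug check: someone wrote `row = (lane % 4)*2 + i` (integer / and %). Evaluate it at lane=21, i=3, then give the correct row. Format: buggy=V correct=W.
buggy=5 correct=11

`(lane % 4)*2 + i`[21,3]->5
21: gid=5,tid=1
[3] (1*2+1+8,5) = (11,5)
row: 5 vs 11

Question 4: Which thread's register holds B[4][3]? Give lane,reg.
14,0

c: 3->gid=3  r: 4->r8=0,tid=2,i&1=0
L=3*4+2=14  i=0*2+0=0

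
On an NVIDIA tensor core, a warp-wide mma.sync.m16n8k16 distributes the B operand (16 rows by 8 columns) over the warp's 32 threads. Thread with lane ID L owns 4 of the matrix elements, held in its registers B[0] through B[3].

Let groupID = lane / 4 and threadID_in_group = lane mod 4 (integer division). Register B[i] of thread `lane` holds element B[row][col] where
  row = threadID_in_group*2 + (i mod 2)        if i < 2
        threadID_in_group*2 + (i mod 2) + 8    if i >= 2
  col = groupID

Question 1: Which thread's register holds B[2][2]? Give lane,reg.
c:2=>grp=2  r:2=>rB=0,tig=1,lo=0
L=2*4+1=9  i=0*2+0=0

9,0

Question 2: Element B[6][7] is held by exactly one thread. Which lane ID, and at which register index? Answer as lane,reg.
c:7=>grp=7  r:6=>rB=0,tig=3,lo=0
L=7*4+3=31  i=0*2+0=0

31,0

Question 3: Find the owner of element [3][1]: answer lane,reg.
c: 1->gid=1  r: 3->r8=0,tid=1,i&1=1
L=1*4+1=5  i=0*2+1=1

5,1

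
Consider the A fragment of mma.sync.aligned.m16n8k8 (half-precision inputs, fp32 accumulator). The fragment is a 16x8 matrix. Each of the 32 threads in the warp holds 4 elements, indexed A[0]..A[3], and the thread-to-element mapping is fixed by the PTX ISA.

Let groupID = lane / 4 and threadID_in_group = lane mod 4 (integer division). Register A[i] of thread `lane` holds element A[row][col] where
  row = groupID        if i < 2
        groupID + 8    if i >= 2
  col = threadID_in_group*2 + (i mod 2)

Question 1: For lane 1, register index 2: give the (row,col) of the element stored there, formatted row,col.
lane 1: G=0 (1/4), T=1 (1%4)
i=2: r=0+8=8, c=1*2+0=2

8,2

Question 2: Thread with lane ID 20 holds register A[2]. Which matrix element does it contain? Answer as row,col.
lane 20->20/4=5, 20 mod 4=0
i=2  r:5+8->13  c:2·0+0->0

13,0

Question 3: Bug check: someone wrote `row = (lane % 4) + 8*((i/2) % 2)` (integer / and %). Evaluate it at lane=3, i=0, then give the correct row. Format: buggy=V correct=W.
buggy=3 correct=0

`(lane % 4) + 8*((i/2) % 2)`[3,0]->3
lane 3->3/4=0, 3 mod 4=3
i=0  r:0+0->0  c:2·3+0->6
row: 3 vs 0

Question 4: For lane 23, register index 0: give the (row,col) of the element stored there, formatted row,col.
L=23=>grp=23>>2=5, tig=23&3=3
[0]=>row 5+0=5  col 3·2+0=6

5,6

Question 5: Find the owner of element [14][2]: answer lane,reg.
r=14->g=6,rb=1  c=2->t=1,b0=0
L=6*4+1=25  i=1*2+0=2

25,2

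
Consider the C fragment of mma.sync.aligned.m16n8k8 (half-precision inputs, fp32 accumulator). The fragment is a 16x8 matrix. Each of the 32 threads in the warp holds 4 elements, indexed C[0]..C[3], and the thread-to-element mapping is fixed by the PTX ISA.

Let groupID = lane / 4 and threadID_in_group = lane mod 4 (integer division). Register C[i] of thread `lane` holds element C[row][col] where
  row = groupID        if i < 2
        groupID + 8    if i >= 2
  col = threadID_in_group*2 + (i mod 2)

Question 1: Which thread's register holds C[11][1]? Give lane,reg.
r: 11->gid=3,r8=1  c: 1->tid=0,i&1=1
L=3*4+0=12  i=1*2+1=3

12,3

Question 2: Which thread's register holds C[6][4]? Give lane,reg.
26,0

r=6->g=6,rb=0  c=4->t=2,b0=0
L=6*4+2=26  i=0*2+0=0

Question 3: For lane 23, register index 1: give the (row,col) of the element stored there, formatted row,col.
lane 23->23/4=5, 23 mod 4=3
i=1  r:5+0->5  c:2·3+1->7

5,7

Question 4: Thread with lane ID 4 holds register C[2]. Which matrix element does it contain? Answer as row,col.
9,0

4: grp=1,tig=0
[2] (1+8,0*2+0) = (9,0)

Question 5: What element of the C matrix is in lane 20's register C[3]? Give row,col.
13,1

20: G=5,T=0
[3] (5+8,0*2+1) = (13,1)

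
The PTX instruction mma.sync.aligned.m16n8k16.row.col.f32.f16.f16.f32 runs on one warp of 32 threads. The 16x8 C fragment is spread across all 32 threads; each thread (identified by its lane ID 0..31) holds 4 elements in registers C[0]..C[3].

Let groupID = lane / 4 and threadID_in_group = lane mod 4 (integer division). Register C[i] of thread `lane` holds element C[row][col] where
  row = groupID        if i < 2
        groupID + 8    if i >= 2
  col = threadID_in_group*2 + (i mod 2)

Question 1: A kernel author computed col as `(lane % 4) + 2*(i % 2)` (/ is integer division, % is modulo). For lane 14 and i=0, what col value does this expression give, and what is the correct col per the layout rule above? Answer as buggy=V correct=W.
`(lane % 4) + 2*(i % 2)`[14,0]→2
lane 14→14/4=3, 14 mod 4=2
i=0  r:3+0→3  c:2·2+0→4
col: 2 vs 4

buggy=2 correct=4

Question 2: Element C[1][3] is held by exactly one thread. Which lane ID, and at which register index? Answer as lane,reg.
r:1=>grp=1,rB=0  c:3=>tig=1,lo=1
L=1*4+1=5  i=0*2+1=1

5,1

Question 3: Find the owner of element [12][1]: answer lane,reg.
r=12→G=4,rhi=1  c=1→T=0,p=1
L=4*4+0=16  i=1*2+1=3

16,3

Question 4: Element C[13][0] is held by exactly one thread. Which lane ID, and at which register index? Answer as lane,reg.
20,2

r=13->g=5,rb=1  c=0->t=0,b0=0
L=5*4+0=20  i=1*2+0=2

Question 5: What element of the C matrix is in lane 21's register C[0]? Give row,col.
5,2

lane 21: gr=5 (21/4), th=1 (21%4)
i=0: r=5+0=5, c=1*2+0=2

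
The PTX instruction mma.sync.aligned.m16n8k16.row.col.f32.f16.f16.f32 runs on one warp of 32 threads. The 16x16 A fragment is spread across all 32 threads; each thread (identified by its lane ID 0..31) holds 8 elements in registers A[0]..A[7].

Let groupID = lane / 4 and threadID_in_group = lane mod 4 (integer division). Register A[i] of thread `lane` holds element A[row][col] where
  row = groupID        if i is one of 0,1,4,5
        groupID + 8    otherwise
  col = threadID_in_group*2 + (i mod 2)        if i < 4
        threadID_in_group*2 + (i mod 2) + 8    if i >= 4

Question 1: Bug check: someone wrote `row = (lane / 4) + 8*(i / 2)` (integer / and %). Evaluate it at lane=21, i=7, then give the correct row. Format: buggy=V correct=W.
buggy=29 correct=13

`(lane / 4) + 8*(i / 2)`[21,7]->29
lane 21->21/4=5, 21 mod 4=1
i=7  r:5+8->13  c:2·1+1+8->11
row: 29 vs 13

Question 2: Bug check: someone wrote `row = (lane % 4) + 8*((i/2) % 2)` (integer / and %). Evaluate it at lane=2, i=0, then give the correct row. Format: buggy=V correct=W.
buggy=2 correct=0

`(lane % 4) + 8*((i/2) % 2)`[2,0]→2
lane 2→2/4=0, 2 mod 4=2
i=0  r:0+0→0  c:2·2+0+0→4
row: 2 vs 0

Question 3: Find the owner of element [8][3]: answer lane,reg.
r: 8->gid=0,r8=1  c: 3->c8=0,tid=1,i&1=1
L=0*4+1=1  i=0*4+1*2+1=3

1,3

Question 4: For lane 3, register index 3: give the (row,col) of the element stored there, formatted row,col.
8,7

lane 3: gr=0 (3/4), th=3 (3%4)
i=3: r=0+8=8, c=3*2+1+0=7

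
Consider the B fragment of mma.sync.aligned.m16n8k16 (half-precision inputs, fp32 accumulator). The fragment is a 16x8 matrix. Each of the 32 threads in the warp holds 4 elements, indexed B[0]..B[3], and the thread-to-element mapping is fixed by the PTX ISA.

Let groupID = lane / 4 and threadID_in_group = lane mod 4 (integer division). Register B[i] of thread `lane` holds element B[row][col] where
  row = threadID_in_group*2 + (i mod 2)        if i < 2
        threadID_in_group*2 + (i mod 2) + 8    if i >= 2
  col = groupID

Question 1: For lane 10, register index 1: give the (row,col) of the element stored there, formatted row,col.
5,2

L=10=>grp=10>>2=2, tig=10&3=2
[1]=>row 2·2+1+0=5  col grp=2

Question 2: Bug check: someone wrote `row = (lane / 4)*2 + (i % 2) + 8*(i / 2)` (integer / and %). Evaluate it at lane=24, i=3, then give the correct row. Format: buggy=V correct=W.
`(lane / 4)*2 + (i % 2) + 8*(i / 2)`[24,3]->21
24: g=6,t=0
[3] (0*2+1+8,6) = (9,6)
row: 21 vs 9

buggy=21 correct=9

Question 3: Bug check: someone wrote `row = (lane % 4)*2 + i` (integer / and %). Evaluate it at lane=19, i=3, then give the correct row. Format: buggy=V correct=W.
`(lane % 4)*2 + i`[19,3]→9
19: G=4,T=3
[3] (3*2+1+8,4) = (15,4)
row: 9 vs 15

buggy=9 correct=15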